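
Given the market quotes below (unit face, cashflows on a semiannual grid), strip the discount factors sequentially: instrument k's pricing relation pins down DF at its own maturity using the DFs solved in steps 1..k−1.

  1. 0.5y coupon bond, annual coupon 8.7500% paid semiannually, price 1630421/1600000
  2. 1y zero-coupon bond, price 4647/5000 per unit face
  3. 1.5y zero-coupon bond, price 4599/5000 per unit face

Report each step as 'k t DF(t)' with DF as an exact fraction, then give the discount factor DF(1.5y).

step 1 [0.5y] bond c/2=7/160: DF=(1630421/1600000 − 7/160·(0))/(1+7/160) = 9763/10000 ≈ 0.976300
step 2 [1y] zero: DF = P = 4647/5000 ≈ 0.929400
step 3 [1.5y] zero: DF = P = 4599/5000 ≈ 0.919800

1 1/2 9763/10000
2 1 4647/5000
3 3/2 4599/5000
DF(1.5y) = 4599/5000 ≈ 0.919800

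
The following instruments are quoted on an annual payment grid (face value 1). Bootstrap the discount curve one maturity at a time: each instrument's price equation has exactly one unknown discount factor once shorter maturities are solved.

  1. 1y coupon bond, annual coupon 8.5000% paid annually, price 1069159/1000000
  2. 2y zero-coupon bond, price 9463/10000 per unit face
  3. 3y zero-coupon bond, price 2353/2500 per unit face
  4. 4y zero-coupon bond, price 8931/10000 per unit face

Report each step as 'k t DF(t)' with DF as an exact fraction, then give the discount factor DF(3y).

1 1 4927/5000
2 2 9463/10000
3 3 2353/2500
4 4 8931/10000
DF(3y) = 2353/2500 ≈ 0.941200

step 1 [1y] bond c/1=17/200: DF=(1069159/1000000 − 17/200·(0))/(1+17/200) = 4927/5000 ≈ 0.985400
step 2 [2y] zero: DF = P = 9463/10000 ≈ 0.946300
step 3 [3y] zero: DF = P = 2353/2500 ≈ 0.941200
step 4 [4y] zero: DF = P = 8931/10000 ≈ 0.893100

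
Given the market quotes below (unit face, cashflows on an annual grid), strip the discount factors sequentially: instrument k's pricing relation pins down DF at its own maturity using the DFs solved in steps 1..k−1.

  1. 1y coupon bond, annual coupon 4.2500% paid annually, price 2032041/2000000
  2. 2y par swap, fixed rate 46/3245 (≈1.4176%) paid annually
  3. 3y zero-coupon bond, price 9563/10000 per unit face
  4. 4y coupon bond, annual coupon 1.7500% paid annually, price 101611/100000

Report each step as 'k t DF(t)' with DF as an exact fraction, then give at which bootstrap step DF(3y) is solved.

step 1 [1y] bond c/1=17/400: DF=(2032041/2000000 − 17/400·(0))/(1+17/400) = 4873/5000 ≈ 0.974600
step 2 [2y] swap r/1=46/3245: DF=(1 − 46/3245·(0.974600))/(1+46/3245) = 2431/2500 ≈ 0.972400
step 3 [3y] zero: DF = P = 9563/10000 ≈ 0.956300
step 4 [4y] bond c/1=7/400: DF=(101611/100000 − 7/400·(0.974600+0.972400+0.956300))/(1+7/400) = 9487/10000 ≈ 0.948700

1 1 4873/5000
2 2 2431/2500
3 3 9563/10000
4 4 9487/10000
DF(3y) is solved at step 3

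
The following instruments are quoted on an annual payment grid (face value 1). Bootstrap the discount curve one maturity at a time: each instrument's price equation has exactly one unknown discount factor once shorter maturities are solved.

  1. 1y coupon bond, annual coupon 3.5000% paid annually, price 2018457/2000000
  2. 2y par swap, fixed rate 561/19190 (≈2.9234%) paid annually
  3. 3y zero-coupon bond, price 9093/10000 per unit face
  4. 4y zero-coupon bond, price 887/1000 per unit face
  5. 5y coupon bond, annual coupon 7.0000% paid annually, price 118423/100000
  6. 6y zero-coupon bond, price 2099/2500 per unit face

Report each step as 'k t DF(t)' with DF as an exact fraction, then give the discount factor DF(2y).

1 1 9751/10000
2 2 9439/10000
3 3 9093/10000
4 4 887/1000
5 5 8637/10000
6 6 2099/2500
DF(2y) = 9439/10000 ≈ 0.943900

step 1 [1y] bond c/1=7/200: DF=(2018457/2000000 − 7/200·(0))/(1+7/200) = 9751/10000 ≈ 0.975100
step 2 [2y] swap r/1=561/19190: DF=(1 − 561/19190·(0.975100))/(1+561/19190) = 9439/10000 ≈ 0.943900
step 3 [3y] zero: DF = P = 9093/10000 ≈ 0.909300
step 4 [4y] zero: DF = P = 887/1000 ≈ 0.887000
step 5 [5y] bond c/1=7/100: DF=(118423/100000 − 7/100·(0.975100+0.943900+0.909300+0.887000))/(1+7/100) = 8637/10000 ≈ 0.863700
step 6 [6y] zero: DF = P = 2099/2500 ≈ 0.839600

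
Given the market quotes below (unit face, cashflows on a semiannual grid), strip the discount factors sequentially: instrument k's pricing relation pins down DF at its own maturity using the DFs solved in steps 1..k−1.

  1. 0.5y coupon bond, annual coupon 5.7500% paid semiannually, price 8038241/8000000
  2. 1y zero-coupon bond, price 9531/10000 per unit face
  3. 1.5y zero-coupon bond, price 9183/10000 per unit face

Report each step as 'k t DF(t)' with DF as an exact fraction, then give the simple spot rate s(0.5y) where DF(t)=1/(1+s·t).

1 1/2 9767/10000
2 1 9531/10000
3 3/2 9183/10000
s(0.5y) = (1/(9767/10000) − 1)/(1/2) = 466/9767 ≈ 4.7712%

step 1 [0.5y] bond c/2=23/800: DF=(8038241/8000000 − 23/800·(0))/(1+23/800) = 9767/10000 ≈ 0.976700
step 2 [1y] zero: DF = P = 9531/10000 ≈ 0.953100
step 3 [1.5y] zero: DF = P = 9183/10000 ≈ 0.918300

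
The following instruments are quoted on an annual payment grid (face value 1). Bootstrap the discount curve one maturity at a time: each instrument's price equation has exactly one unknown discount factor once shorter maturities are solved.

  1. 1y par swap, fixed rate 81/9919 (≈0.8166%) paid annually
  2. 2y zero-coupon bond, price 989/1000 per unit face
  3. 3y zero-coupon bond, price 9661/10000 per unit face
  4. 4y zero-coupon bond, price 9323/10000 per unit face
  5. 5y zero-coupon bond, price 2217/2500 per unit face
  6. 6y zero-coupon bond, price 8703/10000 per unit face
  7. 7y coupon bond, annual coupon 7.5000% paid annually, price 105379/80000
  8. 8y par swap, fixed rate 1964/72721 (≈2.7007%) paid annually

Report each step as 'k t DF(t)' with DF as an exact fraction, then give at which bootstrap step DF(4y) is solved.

1 1 9919/10000
2 2 989/1000
3 3 9661/10000
4 4 9323/10000
5 5 2217/2500
6 6 8703/10000
7 7 8321/10000
8 8 2009/2500
DF(4y) is solved at step 4

step 1 [1y] swap r/1=81/9919: DF=(1 − 81/9919·(0))/(1+81/9919) = 9919/10000 ≈ 0.991900
step 2 [2y] zero: DF = P = 989/1000 ≈ 0.989000
step 3 [3y] zero: DF = P = 9661/10000 ≈ 0.966100
step 4 [4y] zero: DF = P = 9323/10000 ≈ 0.932300
step 5 [5y] zero: DF = P = 2217/2500 ≈ 0.886800
step 6 [6y] zero: DF = P = 8703/10000 ≈ 0.870300
step 7 [7y] bond c/1=3/40: DF=(105379/80000 − 3/40·(0.991900+0.989000+0.966100+0.932300+0.886800+0.870300))/(1+3/40) = 8321/10000 ≈ 0.832100
step 8 [8y] swap r/1=1964/72721: DF=(1 − 1964/72721·(0.991900+0.989000+0.966100+0.932300+0.886800+0.870300+0.832100))/(1+1964/72721) = 2009/2500 ≈ 0.803600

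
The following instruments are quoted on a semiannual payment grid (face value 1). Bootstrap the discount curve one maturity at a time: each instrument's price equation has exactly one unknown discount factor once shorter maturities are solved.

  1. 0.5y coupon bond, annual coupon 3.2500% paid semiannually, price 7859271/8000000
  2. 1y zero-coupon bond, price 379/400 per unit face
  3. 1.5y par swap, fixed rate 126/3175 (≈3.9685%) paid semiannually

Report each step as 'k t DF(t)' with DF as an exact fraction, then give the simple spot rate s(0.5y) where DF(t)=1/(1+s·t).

step 1 [0.5y] bond c/2=13/800: DF=(7859271/8000000 − 13/800·(0))/(1+13/800) = 9667/10000 ≈ 0.966700
step 2 [1y] zero: DF = P = 379/400 ≈ 0.947500
step 3 [1.5y] swap r/2=63/3175: DF=(1 − 63/3175·(0.966700+0.947500))/(1+63/3175) = 9433/10000 ≈ 0.943300

1 1/2 9667/10000
2 1 379/400
3 3/2 9433/10000
s(0.5y) = (1/(9667/10000) − 1)/(1/2) = 666/9667 ≈ 6.8894%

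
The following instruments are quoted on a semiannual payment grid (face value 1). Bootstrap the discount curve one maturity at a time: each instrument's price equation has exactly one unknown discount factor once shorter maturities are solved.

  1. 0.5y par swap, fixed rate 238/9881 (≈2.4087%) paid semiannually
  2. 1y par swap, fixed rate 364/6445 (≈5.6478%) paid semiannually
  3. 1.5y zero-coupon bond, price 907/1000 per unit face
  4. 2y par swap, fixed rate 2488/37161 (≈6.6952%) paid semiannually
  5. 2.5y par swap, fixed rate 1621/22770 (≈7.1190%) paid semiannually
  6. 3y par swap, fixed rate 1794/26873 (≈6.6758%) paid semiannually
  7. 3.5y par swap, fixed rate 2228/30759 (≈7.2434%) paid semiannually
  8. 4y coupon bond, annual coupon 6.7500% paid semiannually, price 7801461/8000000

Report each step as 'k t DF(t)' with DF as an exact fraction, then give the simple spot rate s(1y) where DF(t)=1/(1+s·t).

1 1/2 9881/10000
2 1 4727/5000
3 3/2 907/1000
4 2 2189/2500
5 5/2 8379/10000
6 3 4103/5000
7 7/2 1943/2500
8 4 297/400
s(1y) = (1/(4727/5000) − 1)/(1) = 273/4727 ≈ 5.7753%

step 1 [0.5y] swap r/2=119/9881: DF=(1 − 119/9881·(0))/(1+119/9881) = 9881/10000 ≈ 0.988100
step 2 [1y] swap r/2=182/6445: DF=(1 − 182/6445·(0.988100))/(1+182/6445) = 4727/5000 ≈ 0.945400
step 3 [1.5y] zero: DF = P = 907/1000 ≈ 0.907000
step 4 [2y] swap r/2=1244/37161: DF=(1 − 1244/37161·(0.988100+0.945400+0.907000))/(1+1244/37161) = 2189/2500 ≈ 0.875600
step 5 [2.5y] swap r/2=1621/45540: DF=(1 − 1621/45540·(0.988100+0.945400+0.907000+0.875600))/(1+1621/45540) = 8379/10000 ≈ 0.837900
step 6 [3y] swap r/2=897/26873: DF=(1 − 897/26873·(0.988100+0.945400+0.907000+0.875600+0.837900))/(1+897/26873) = 4103/5000 ≈ 0.820600
step 7 [3.5y] swap r/2=1114/30759: DF=(1 − 1114/30759·(0.988100+0.945400+0.907000+0.875600+0.837900+0.820600))/(1+1114/30759) = 1943/2500 ≈ 0.777200
step 8 [4y] bond c/2=27/800: DF=(7801461/8000000 − 27/800·(0.988100+0.945400+0.907000+0.875600+0.837900+0.820600+0.777200))/(1+27/800) = 297/400 ≈ 0.742500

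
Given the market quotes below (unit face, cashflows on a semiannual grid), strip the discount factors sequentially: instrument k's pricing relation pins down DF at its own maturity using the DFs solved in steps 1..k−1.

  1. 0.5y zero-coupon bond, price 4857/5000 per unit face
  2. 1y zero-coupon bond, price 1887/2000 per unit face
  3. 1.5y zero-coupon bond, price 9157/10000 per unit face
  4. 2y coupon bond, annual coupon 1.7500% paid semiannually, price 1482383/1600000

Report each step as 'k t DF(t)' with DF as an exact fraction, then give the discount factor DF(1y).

step 1 [0.5y] zero: DF = P = 4857/5000 ≈ 0.971400
step 2 [1y] zero: DF = P = 1887/2000 ≈ 0.943500
step 3 [1.5y] zero: DF = P = 9157/10000 ≈ 0.915700
step 4 [2y] bond c/2=7/800: DF=(1482383/1600000 − 7/800·(0.971400+0.943500+0.915700))/(1+7/800) = 8939/10000 ≈ 0.893900

1 1/2 4857/5000
2 1 1887/2000
3 3/2 9157/10000
4 2 8939/10000
DF(1y) = 1887/2000 ≈ 0.943500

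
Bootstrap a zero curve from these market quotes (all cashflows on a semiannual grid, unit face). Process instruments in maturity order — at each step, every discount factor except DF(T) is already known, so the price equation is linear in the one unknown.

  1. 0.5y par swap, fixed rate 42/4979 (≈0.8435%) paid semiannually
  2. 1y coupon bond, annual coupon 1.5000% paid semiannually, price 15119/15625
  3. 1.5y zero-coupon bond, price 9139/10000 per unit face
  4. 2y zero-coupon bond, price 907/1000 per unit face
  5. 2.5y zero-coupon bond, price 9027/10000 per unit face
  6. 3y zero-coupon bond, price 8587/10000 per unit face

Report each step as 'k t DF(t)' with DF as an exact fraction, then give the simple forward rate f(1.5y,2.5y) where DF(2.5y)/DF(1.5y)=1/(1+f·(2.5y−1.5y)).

step 1 [0.5y] swap r/2=21/4979: DF=(1 − 21/4979·(0))/(1+21/4979) = 4979/5000 ≈ 0.995800
step 2 [1y] bond c/2=3/400: DF=(15119/15625 − 3/400·(0.995800))/(1+3/400) = 953/1000 ≈ 0.953000
step 3 [1.5y] zero: DF = P = 9139/10000 ≈ 0.913900
step 4 [2y] zero: DF = P = 907/1000 ≈ 0.907000
step 5 [2.5y] zero: DF = P = 9027/10000 ≈ 0.902700
step 6 [3y] zero: DF = P = 8587/10000 ≈ 0.858700

1 1/2 4979/5000
2 1 953/1000
3 3/2 9139/10000
4 2 907/1000
5 5/2 9027/10000
6 3 8587/10000
f(1.5y,2.5y) = ((9139/10000)/(9027/10000) − 1)/(1) = 112/9027 ≈ 1.2407%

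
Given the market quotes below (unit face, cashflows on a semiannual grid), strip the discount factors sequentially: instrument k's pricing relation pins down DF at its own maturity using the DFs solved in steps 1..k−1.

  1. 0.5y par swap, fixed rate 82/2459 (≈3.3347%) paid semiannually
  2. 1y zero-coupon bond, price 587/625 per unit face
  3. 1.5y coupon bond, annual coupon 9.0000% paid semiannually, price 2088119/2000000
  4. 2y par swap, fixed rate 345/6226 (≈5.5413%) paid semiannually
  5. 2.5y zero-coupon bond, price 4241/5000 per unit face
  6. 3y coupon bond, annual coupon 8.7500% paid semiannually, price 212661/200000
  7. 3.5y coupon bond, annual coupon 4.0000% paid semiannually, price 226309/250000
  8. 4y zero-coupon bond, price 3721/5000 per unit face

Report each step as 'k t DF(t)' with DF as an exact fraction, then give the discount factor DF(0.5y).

step 1 [0.5y] swap r/2=41/2459: DF=(1 − 41/2459·(0))/(1+41/2459) = 2459/2500 ≈ 0.983600
step 2 [1y] zero: DF = P = 587/625 ≈ 0.939200
step 3 [1.5y] bond c/2=9/200: DF=(2088119/2000000 − 9/200·(0.983600+0.939200))/(1+9/200) = 9163/10000 ≈ 0.916300
step 4 [2y] swap r/2=345/12452: DF=(1 − 345/12452·(0.983600+0.939200+0.916300))/(1+345/12452) = 1793/2000 ≈ 0.896500
step 5 [2.5y] zero: DF = P = 4241/5000 ≈ 0.848200
step 6 [3y] bond c/2=7/160: DF=(212661/200000 − 7/160·(0.983600+0.939200+0.916300+0.896500+0.848200))/(1+7/160) = 4133/5000 ≈ 0.826600
step 7 [3.5y] bond c/2=1/50: DF=(226309/250000 − 1/50·(0.983600+0.939200+0.916300+0.896500+0.848200+0.826600))/(1+1/50) = 3907/5000 ≈ 0.781400
step 8 [4y] zero: DF = P = 3721/5000 ≈ 0.744200

1 1/2 2459/2500
2 1 587/625
3 3/2 9163/10000
4 2 1793/2000
5 5/2 4241/5000
6 3 4133/5000
7 7/2 3907/5000
8 4 3721/5000
DF(0.5y) = 2459/2500 ≈ 0.983600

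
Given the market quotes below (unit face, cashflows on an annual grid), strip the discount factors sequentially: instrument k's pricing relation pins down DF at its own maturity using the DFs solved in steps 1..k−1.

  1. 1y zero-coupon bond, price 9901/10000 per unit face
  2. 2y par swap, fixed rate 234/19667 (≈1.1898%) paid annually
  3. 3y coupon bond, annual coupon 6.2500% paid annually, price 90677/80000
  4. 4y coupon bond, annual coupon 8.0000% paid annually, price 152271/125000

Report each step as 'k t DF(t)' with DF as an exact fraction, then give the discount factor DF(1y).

1 1 9901/10000
2 2 4883/5000
3 3 9511/10000
4 4 4559/5000
DF(1y) = 9901/10000 ≈ 0.990100

step 1 [1y] zero: DF = P = 9901/10000 ≈ 0.990100
step 2 [2y] swap r/1=234/19667: DF=(1 − 234/19667·(0.990100))/(1+234/19667) = 4883/5000 ≈ 0.976600
step 3 [3y] bond c/1=1/16: DF=(90677/80000 − 1/16·(0.990100+0.976600))/(1+1/16) = 9511/10000 ≈ 0.951100
step 4 [4y] bond c/1=2/25: DF=(152271/125000 − 2/25·(0.990100+0.976600+0.951100))/(1+2/25) = 4559/5000 ≈ 0.911800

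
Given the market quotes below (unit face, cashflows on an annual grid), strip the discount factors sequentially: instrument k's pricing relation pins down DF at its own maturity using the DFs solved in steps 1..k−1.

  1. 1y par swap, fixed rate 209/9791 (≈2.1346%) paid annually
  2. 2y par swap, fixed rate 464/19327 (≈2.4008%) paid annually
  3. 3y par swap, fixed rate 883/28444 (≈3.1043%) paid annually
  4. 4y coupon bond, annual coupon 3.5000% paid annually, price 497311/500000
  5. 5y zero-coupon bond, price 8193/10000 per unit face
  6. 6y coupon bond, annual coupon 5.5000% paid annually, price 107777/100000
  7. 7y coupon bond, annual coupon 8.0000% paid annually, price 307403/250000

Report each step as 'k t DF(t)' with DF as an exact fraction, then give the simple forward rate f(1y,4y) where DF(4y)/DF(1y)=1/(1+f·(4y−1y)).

step 1 [1y] swap r/1=209/9791: DF=(1 − 209/9791·(0))/(1+209/9791) = 9791/10000 ≈ 0.979100
step 2 [2y] swap r/1=464/19327: DF=(1 − 464/19327·(0.979100))/(1+464/19327) = 596/625 ≈ 0.953600
step 3 [3y] swap r/1=883/28444: DF=(1 − 883/28444·(0.979100+0.953600))/(1+883/28444) = 9117/10000 ≈ 0.911700
step 4 [4y] bond c/1=7/200: DF=(497311/500000 − 7/200·(0.979100+0.953600+0.911700))/(1+7/200) = 1081/1250 ≈ 0.864800
step 5 [5y] zero: DF = P = 8193/10000 ≈ 0.819300
step 6 [6y] bond c/1=11/200: DF=(107777/100000 − 11/200·(0.979100+0.953600+0.911700+0.864800+0.819300))/(1+11/200) = 1571/2000 ≈ 0.785500
step 7 [7y] bond c/1=2/25: DF=(307403/250000 − 2/25·(0.979100+0.953600+0.911700+0.864800+0.819300+0.785500))/(1+2/25) = 7449/10000 ≈ 0.744900

1 1 9791/10000
2 2 596/625
3 3 9117/10000
4 4 1081/1250
5 5 8193/10000
6 6 1571/2000
7 7 7449/10000
f(1y,4y) = ((9791/10000)/(1081/1250) − 1)/(3) = 381/8648 ≈ 4.4056%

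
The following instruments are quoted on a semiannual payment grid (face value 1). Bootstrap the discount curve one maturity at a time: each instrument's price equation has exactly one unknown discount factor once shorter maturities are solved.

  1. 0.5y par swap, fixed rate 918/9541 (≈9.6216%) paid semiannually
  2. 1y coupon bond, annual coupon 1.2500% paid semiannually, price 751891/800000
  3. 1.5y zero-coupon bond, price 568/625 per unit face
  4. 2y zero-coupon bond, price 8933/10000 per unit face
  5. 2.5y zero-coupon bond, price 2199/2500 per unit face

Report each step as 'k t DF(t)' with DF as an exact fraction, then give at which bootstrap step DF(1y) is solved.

step 1 [0.5y] swap r/2=459/9541: DF=(1 − 459/9541·(0))/(1+459/9541) = 9541/10000 ≈ 0.954100
step 2 [1y] bond c/2=1/160: DF=(751891/800000 − 1/160·(0.954100))/(1+1/160) = 9281/10000 ≈ 0.928100
step 3 [1.5y] zero: DF = P = 568/625 ≈ 0.908800
step 4 [2y] zero: DF = P = 8933/10000 ≈ 0.893300
step 5 [2.5y] zero: DF = P = 2199/2500 ≈ 0.879600

1 1/2 9541/10000
2 1 9281/10000
3 3/2 568/625
4 2 8933/10000
5 5/2 2199/2500
DF(1y) is solved at step 2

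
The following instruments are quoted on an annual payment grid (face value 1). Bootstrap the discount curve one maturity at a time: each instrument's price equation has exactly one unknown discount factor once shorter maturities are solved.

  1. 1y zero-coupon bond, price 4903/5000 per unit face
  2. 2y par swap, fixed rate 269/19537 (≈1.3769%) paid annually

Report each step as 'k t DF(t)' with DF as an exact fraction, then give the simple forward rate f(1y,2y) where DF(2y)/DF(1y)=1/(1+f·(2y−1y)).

step 1 [1y] zero: DF = P = 4903/5000 ≈ 0.980600
step 2 [2y] swap r/1=269/19537: DF=(1 − 269/19537·(0.980600))/(1+269/19537) = 9731/10000 ≈ 0.973100

1 1 4903/5000
2 2 9731/10000
f(1y,2y) = ((4903/5000)/(9731/10000) − 1)/(1) = 75/9731 ≈ 0.7707%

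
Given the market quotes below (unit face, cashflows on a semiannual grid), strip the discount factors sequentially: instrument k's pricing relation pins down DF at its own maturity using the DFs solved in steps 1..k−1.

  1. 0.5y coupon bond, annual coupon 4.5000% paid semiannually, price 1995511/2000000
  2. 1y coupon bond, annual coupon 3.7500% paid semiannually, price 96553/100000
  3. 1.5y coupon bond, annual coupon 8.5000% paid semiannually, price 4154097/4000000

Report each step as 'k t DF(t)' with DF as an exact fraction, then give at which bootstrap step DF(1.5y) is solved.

1 1/2 4879/5000
2 1 4649/5000
3 3/2 1837/2000
DF(1.5y) is solved at step 3

step 1 [0.5y] bond c/2=9/400: DF=(1995511/2000000 − 9/400·(0))/(1+9/400) = 4879/5000 ≈ 0.975800
step 2 [1y] bond c/2=3/160: DF=(96553/100000 − 3/160·(0.975800))/(1+3/160) = 4649/5000 ≈ 0.929800
step 3 [1.5y] bond c/2=17/400: DF=(4154097/4000000 − 17/400·(0.975800+0.929800))/(1+17/400) = 1837/2000 ≈ 0.918500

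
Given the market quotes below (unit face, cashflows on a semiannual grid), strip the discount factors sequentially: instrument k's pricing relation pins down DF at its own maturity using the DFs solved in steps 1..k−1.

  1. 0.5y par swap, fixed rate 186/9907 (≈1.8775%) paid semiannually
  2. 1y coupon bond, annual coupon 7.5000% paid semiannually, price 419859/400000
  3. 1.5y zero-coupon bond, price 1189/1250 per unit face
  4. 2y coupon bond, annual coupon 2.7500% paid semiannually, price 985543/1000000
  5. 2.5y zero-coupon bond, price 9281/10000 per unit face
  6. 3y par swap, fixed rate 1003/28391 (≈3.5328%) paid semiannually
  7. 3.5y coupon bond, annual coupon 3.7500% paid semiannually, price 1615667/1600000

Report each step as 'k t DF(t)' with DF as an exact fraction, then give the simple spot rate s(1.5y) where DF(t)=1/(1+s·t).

step 1 [0.5y] swap r/2=93/9907: DF=(1 − 93/9907·(0))/(1+93/9907) = 9907/10000 ≈ 0.990700
step 2 [1y] bond c/2=3/80: DF=(419859/400000 − 3/80·(0.990700))/(1+3/80) = 9759/10000 ≈ 0.975900
step 3 [1.5y] zero: DF = P = 1189/1250 ≈ 0.951200
step 4 [2y] bond c/2=11/800: DF=(985543/1000000 − 11/800·(0.990700+0.975900+0.951200))/(1+11/800) = 4663/5000 ≈ 0.932600
step 5 [2.5y] zero: DF = P = 9281/10000 ≈ 0.928100
step 6 [3y] swap r/2=1003/56782: DF=(1 − 1003/56782·(0.990700+0.975900+0.951200+0.932600+0.928100))/(1+1003/56782) = 8997/10000 ≈ 0.899700
step 7 [3.5y] bond c/2=3/160: DF=(1615667/1600000 − 3/160·(0.990700+0.975900+0.951200+0.932600+0.928100+0.899700))/(1+3/160) = 8867/10000 ≈ 0.886700

1 1/2 9907/10000
2 1 9759/10000
3 3/2 1189/1250
4 2 4663/5000
5 5/2 9281/10000
6 3 8997/10000
7 7/2 8867/10000
s(1.5y) = (1/(1189/1250) − 1)/(3/2) = 122/3567 ≈ 3.4202%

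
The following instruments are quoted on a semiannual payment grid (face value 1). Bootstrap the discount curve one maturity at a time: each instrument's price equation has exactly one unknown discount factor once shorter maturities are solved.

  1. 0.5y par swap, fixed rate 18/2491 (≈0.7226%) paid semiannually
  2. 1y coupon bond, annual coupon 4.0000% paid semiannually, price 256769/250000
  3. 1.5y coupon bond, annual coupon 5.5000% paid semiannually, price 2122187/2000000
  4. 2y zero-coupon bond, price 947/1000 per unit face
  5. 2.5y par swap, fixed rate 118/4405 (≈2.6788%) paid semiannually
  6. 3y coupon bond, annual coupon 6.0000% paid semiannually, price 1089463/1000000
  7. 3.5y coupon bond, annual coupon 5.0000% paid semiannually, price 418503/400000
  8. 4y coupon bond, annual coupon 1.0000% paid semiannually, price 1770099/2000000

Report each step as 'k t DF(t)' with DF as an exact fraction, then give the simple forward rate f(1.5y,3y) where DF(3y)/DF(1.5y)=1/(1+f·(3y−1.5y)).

step 1 [0.5y] swap r/2=9/2491: DF=(1 − 9/2491·(0))/(1+9/2491) = 2491/2500 ≈ 0.996400
step 2 [1y] bond c/2=1/50: DF=(256769/250000 − 1/50·(0.996400))/(1+1/50) = 4937/5000 ≈ 0.987400
step 3 [1.5y] bond c/2=11/400: DF=(2122187/2000000 − 11/400·(0.996400+0.987400))/(1+11/400) = 2449/2500 ≈ 0.979600
step 4 [2y] zero: DF = P = 947/1000 ≈ 0.947000
step 5 [2.5y] swap r/2=59/4405: DF=(1 − 59/4405·(0.996400+0.987400+0.979600+0.947000))/(1+59/4405) = 9351/10000 ≈ 0.935100
step 6 [3y] bond c/2=3/100: DF=(1089463/1000000 − 3/100·(0.996400+0.987400+0.979600+0.947000+0.935100))/(1+3/100) = 4583/5000 ≈ 0.916600
step 7 [3.5y] bond c/2=1/40: DF=(418503/400000 − 1/40·(0.996400+0.987400+0.979600+0.947000+0.935100+0.916600))/(1+1/40) = 4401/5000 ≈ 0.880200
step 8 [4y] bond c/2=1/200: DF=(1770099/2000000 − 1/200·(0.996400+0.987400+0.979600+0.947000+0.935100+0.916600+0.880200))/(1+1/200) = 2119/2500 ≈ 0.847600

1 1/2 2491/2500
2 1 4937/5000
3 3/2 2449/2500
4 2 947/1000
5 5/2 9351/10000
6 3 4583/5000
7 7/2 4401/5000
8 4 2119/2500
f(1.5y,3y) = ((2449/2500)/(4583/5000) − 1)/(3/2) = 210/4583 ≈ 4.5822%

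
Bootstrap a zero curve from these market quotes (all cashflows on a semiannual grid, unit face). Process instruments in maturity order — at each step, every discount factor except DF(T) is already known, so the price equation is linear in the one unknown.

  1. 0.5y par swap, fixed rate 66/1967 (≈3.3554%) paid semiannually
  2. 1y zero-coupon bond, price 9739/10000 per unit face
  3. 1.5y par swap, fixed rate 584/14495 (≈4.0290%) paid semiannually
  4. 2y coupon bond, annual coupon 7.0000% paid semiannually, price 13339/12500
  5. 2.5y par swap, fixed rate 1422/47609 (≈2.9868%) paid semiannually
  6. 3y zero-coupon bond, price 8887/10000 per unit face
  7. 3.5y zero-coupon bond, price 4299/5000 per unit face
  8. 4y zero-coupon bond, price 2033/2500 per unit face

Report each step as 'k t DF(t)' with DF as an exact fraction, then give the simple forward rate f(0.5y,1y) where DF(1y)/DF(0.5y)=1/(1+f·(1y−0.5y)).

step 1 [0.5y] swap r/2=33/1967: DF=(1 − 33/1967·(0))/(1+33/1967) = 1967/2000 ≈ 0.983500
step 2 [1y] zero: DF = P = 9739/10000 ≈ 0.973900
step 3 [1.5y] swap r/2=292/14495: DF=(1 − 292/14495·(0.983500+0.973900))/(1+292/14495) = 1177/1250 ≈ 0.941600
step 4 [2y] bond c/2=7/200: DF=(13339/12500 − 7/200·(0.983500+0.973900+0.941600))/(1+7/200) = 933/1000 ≈ 0.933000
step 5 [2.5y] swap r/2=711/47609: DF=(1 − 711/47609·(0.983500+0.973900+0.941600+0.933000))/(1+711/47609) = 9289/10000 ≈ 0.928900
step 6 [3y] zero: DF = P = 8887/10000 ≈ 0.888700
step 7 [3.5y] zero: DF = P = 4299/5000 ≈ 0.859800
step 8 [4y] zero: DF = P = 2033/2500 ≈ 0.813200

1 1/2 1967/2000
2 1 9739/10000
3 3/2 1177/1250
4 2 933/1000
5 5/2 9289/10000
6 3 8887/10000
7 7/2 4299/5000
8 4 2033/2500
f(0.5y,1y) = ((1967/2000)/(9739/10000) − 1)/(1/2) = 192/9739 ≈ 1.9715%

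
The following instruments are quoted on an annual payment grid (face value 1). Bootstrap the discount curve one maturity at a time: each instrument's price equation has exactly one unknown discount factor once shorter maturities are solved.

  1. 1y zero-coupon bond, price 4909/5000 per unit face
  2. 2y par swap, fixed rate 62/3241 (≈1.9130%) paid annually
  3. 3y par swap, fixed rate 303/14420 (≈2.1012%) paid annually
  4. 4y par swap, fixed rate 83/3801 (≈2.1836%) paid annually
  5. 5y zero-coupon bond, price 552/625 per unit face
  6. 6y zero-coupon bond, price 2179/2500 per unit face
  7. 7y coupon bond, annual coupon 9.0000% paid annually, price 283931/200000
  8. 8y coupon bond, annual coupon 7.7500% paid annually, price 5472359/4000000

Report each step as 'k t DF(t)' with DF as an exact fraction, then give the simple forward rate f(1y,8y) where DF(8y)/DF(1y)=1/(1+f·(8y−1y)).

1 1 4909/5000
2 2 2407/2500
3 3 4697/5000
4 4 917/1000
5 5 552/625
6 6 2179/2500
7 7 8437/10000
8 8 4047/5000
f(1y,8y) = ((4909/5000)/(4047/5000) − 1)/(7) = 862/28329 ≈ 3.0428%

step 1 [1y] zero: DF = P = 4909/5000 ≈ 0.981800
step 2 [2y] swap r/1=62/3241: DF=(1 − 62/3241·(0.981800))/(1+62/3241) = 2407/2500 ≈ 0.962800
step 3 [3y] swap r/1=303/14420: DF=(1 − 303/14420·(0.981800+0.962800))/(1+303/14420) = 4697/5000 ≈ 0.939400
step 4 [4y] swap r/1=83/3801: DF=(1 − 83/3801·(0.981800+0.962800+0.939400))/(1+83/3801) = 917/1000 ≈ 0.917000
step 5 [5y] zero: DF = P = 552/625 ≈ 0.883200
step 6 [6y] zero: DF = P = 2179/2500 ≈ 0.871600
step 7 [7y] bond c/1=9/100: DF=(283931/200000 − 9/100·(0.981800+0.962800+0.939400+0.917000+0.883200+0.871600))/(1+9/100) = 8437/10000 ≈ 0.843700
step 8 [8y] bond c/1=31/400: DF=(5472359/4000000 − 31/400·(0.981800+0.962800+0.939400+0.917000+0.883200+0.871600+0.843700))/(1+31/400) = 4047/5000 ≈ 0.809400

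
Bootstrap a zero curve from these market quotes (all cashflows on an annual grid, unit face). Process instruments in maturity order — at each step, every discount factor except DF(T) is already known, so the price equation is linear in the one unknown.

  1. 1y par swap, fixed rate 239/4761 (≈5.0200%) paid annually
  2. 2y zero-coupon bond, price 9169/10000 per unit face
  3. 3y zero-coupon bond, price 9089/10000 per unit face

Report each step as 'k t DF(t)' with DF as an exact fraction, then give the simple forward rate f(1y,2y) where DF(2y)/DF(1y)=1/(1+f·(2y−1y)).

step 1 [1y] swap r/1=239/4761: DF=(1 − 239/4761·(0))/(1+239/4761) = 4761/5000 ≈ 0.952200
step 2 [2y] zero: DF = P = 9169/10000 ≈ 0.916900
step 3 [3y] zero: DF = P = 9089/10000 ≈ 0.908900

1 1 4761/5000
2 2 9169/10000
3 3 9089/10000
f(1y,2y) = ((4761/5000)/(9169/10000) − 1)/(1) = 353/9169 ≈ 3.8499%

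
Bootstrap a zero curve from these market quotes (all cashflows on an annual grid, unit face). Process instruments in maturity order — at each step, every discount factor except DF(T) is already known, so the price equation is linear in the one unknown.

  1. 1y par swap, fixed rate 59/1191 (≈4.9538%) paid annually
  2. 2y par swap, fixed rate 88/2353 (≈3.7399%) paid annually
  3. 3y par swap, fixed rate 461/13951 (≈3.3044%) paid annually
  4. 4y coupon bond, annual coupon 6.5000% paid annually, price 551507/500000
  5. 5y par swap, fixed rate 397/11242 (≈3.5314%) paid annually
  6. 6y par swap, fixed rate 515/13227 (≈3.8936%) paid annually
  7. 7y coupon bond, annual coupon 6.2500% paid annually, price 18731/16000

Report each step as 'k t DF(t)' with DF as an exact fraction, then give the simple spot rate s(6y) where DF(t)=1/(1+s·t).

step 1 [1y] swap r/1=59/1191: DF=(1 − 59/1191·(0))/(1+59/1191) = 1191/1250 ≈ 0.952800
step 2 [2y] swap r/1=88/2353: DF=(1 − 88/2353·(0.952800))/(1+88/2353) = 581/625 ≈ 0.929600
step 3 [3y] swap r/1=461/13951: DF=(1 − 461/13951·(0.952800+0.929600))/(1+461/13951) = 4539/5000 ≈ 0.907800
step 4 [4y] bond c/1=13/200: DF=(551507/500000 − 13/200·(0.952800+0.929600+0.907800))/(1+13/200) = 4327/5000 ≈ 0.865400
step 5 [5y] swap r/1=397/11242: DF=(1 − 397/11242·(0.952800+0.929600+0.907800+0.865400))/(1+397/11242) = 2103/2500 ≈ 0.841200
step 6 [6y] swap r/1=515/13227: DF=(1 − 515/13227·(0.952800+0.929600+0.907800+0.865400+0.841200))/(1+515/13227) = 397/500 ≈ 0.794000
step 7 [7y] bond c/1=1/16: DF=(18731/16000 − 1/16·(0.952800+0.929600+0.907800+0.865400+0.841200+0.794000))/(1+1/16) = 3953/5000 ≈ 0.790600

1 1 1191/1250
2 2 581/625
3 3 4539/5000
4 4 4327/5000
5 5 2103/2500
6 6 397/500
7 7 3953/5000
s(6y) = (1/(397/500) − 1)/(6) = 103/2382 ≈ 4.3241%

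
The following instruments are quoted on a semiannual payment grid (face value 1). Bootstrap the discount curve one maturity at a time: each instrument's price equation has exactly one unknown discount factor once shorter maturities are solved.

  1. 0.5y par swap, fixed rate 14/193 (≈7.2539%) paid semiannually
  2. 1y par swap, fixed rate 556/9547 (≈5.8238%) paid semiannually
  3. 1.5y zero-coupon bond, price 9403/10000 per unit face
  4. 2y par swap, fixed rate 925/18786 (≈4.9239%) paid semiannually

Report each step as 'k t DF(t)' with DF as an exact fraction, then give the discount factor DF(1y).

step 1 [0.5y] swap r/2=7/193: DF=(1 − 7/193·(0))/(1+7/193) = 193/200 ≈ 0.965000
step 2 [1y] swap r/2=278/9547: DF=(1 − 278/9547·(0.965000))/(1+278/9547) = 2361/2500 ≈ 0.944400
step 3 [1.5y] zero: DF = P = 9403/10000 ≈ 0.940300
step 4 [2y] swap r/2=925/37572: DF=(1 − 925/37572·(0.965000+0.944400+0.940300))/(1+925/37572) = 363/400 ≈ 0.907500

1 1/2 193/200
2 1 2361/2500
3 3/2 9403/10000
4 2 363/400
DF(1y) = 2361/2500 ≈ 0.944400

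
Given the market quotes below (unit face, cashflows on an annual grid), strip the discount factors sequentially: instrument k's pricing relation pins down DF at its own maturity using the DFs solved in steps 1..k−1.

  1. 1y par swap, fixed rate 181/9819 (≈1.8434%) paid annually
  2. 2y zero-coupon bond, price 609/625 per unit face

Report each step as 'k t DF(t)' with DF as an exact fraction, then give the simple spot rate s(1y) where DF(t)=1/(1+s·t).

1 1 9819/10000
2 2 609/625
s(1y) = (1/(9819/10000) − 1)/(1) = 181/9819 ≈ 1.8434%

step 1 [1y] swap r/1=181/9819: DF=(1 − 181/9819·(0))/(1+181/9819) = 9819/10000 ≈ 0.981900
step 2 [2y] zero: DF = P = 609/625 ≈ 0.974400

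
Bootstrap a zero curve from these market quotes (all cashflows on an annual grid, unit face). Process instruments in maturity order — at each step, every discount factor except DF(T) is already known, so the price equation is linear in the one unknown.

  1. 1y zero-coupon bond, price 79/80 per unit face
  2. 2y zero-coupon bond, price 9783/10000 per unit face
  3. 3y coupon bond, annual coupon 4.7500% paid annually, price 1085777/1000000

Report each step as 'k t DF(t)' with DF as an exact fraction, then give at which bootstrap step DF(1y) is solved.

1 1 79/80
2 2 9783/10000
3 3 4737/5000
DF(1y) is solved at step 1

step 1 [1y] zero: DF = P = 79/80 ≈ 0.987500
step 2 [2y] zero: DF = P = 9783/10000 ≈ 0.978300
step 3 [3y] bond c/1=19/400: DF=(1085777/1000000 − 19/400·(0.987500+0.978300))/(1+19/400) = 4737/5000 ≈ 0.947400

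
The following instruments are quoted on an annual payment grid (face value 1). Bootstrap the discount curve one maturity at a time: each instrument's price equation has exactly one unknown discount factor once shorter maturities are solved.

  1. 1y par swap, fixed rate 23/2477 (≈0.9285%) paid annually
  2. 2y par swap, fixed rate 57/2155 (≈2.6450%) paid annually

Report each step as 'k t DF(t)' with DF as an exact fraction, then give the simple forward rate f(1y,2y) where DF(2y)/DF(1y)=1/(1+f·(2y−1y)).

1 1 2477/2500
2 2 9487/10000
f(1y,2y) = ((2477/2500)/(9487/10000) − 1)/(1) = 421/9487 ≈ 4.4377%

step 1 [1y] swap r/1=23/2477: DF=(1 − 23/2477·(0))/(1+23/2477) = 2477/2500 ≈ 0.990800
step 2 [2y] swap r/1=57/2155: DF=(1 − 57/2155·(0.990800))/(1+57/2155) = 9487/10000 ≈ 0.948700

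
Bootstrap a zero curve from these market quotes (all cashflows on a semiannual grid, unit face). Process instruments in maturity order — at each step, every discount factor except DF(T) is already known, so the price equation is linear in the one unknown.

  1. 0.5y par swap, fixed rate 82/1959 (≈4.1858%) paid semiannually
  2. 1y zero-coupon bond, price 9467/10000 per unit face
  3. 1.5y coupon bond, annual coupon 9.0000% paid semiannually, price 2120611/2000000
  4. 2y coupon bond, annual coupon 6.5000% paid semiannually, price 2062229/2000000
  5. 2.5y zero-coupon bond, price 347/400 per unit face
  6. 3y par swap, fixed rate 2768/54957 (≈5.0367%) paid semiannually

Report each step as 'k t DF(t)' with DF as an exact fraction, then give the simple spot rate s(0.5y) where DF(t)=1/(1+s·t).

1 1/2 1959/2000
2 1 9467/10000
3 3/2 9317/10000
4 2 9087/10000
5 5/2 347/400
6 3 1077/1250
s(0.5y) = (1/(1959/2000) − 1)/(1/2) = 82/1959 ≈ 4.1858%

step 1 [0.5y] swap r/2=41/1959: DF=(1 − 41/1959·(0))/(1+41/1959) = 1959/2000 ≈ 0.979500
step 2 [1y] zero: DF = P = 9467/10000 ≈ 0.946700
step 3 [1.5y] bond c/2=9/200: DF=(2120611/2000000 − 9/200·(0.979500+0.946700))/(1+9/200) = 9317/10000 ≈ 0.931700
step 4 [2y] bond c/2=13/400: DF=(2062229/2000000 − 13/400·(0.979500+0.946700+0.931700))/(1+13/400) = 9087/10000 ≈ 0.908700
step 5 [2.5y] zero: DF = P = 347/400 ≈ 0.867500
step 6 [3y] swap r/2=1384/54957: DF=(1 − 1384/54957·(0.979500+0.946700+0.931700+0.908700+0.867500))/(1+1384/54957) = 1077/1250 ≈ 0.861600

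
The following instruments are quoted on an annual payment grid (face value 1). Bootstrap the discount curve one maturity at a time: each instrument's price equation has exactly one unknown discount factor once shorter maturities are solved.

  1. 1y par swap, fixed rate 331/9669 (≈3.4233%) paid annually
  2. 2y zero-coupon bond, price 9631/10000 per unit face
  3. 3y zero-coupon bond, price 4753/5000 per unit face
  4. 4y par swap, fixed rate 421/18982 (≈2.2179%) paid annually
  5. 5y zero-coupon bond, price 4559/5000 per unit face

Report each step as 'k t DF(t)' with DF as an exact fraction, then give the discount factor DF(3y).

1 1 9669/10000
2 2 9631/10000
3 3 4753/5000
4 4 4579/5000
5 5 4559/5000
DF(3y) = 4753/5000 ≈ 0.950600

step 1 [1y] swap r/1=331/9669: DF=(1 − 331/9669·(0))/(1+331/9669) = 9669/10000 ≈ 0.966900
step 2 [2y] zero: DF = P = 9631/10000 ≈ 0.963100
step 3 [3y] zero: DF = P = 4753/5000 ≈ 0.950600
step 4 [4y] swap r/1=421/18982: DF=(1 − 421/18982·(0.966900+0.963100+0.950600))/(1+421/18982) = 4579/5000 ≈ 0.915800
step 5 [5y] zero: DF = P = 4559/5000 ≈ 0.911800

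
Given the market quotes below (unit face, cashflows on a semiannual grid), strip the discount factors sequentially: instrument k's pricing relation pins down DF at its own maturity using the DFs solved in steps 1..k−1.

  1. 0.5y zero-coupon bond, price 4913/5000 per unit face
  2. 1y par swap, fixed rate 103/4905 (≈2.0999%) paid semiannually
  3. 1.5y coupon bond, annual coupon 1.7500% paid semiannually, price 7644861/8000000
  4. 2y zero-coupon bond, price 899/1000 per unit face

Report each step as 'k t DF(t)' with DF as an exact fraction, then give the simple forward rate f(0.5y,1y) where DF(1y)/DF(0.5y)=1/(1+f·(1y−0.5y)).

1 1/2 4913/5000
2 1 4897/5000
3 3/2 9303/10000
4 2 899/1000
f(0.5y,1y) = ((4913/5000)/(4897/5000) − 1)/(1/2) = 32/4897 ≈ 0.6535%

step 1 [0.5y] zero: DF = P = 4913/5000 ≈ 0.982600
step 2 [1y] swap r/2=103/9810: DF=(1 − 103/9810·(0.982600))/(1+103/9810) = 4897/5000 ≈ 0.979400
step 3 [1.5y] bond c/2=7/800: DF=(7644861/8000000 − 7/800·(0.982600+0.979400))/(1+7/800) = 9303/10000 ≈ 0.930300
step 4 [2y] zero: DF = P = 899/1000 ≈ 0.899000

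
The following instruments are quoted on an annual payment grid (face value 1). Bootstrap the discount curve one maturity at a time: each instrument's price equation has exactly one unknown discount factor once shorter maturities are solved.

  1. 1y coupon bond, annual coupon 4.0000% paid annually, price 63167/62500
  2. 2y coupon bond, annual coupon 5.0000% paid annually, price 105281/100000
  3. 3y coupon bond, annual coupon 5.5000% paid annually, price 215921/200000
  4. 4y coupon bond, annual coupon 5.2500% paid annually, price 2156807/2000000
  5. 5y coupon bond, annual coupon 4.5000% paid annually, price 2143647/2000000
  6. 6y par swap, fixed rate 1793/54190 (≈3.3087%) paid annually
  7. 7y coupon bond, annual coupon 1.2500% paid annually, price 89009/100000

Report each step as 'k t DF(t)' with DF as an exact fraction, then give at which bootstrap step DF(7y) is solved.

step 1 [1y] bond c/1=1/25: DF=(63167/62500 − 1/25·(0))/(1+1/25) = 4859/5000 ≈ 0.971800
step 2 [2y] bond c/1=1/20: DF=(105281/100000 − 1/20·(0.971800))/(1+1/20) = 2391/2500 ≈ 0.956400
step 3 [3y] bond c/1=11/200: DF=(215921/200000 − 11/200·(0.971800+0.956400))/(1+11/200) = 2307/2500 ≈ 0.922800
step 4 [4y] bond c/1=21/400: DF=(2156807/2000000 − 21/400·(0.971800+0.956400+0.922800))/(1+21/400) = 1103/1250 ≈ 0.882400
step 5 [5y] bond c/1=9/200: DF=(2143647/2000000 − 9/200·(0.971800+0.956400+0.922800+0.882400))/(1+9/200) = 8649/10000 ≈ 0.864900
step 6 [6y] swap r/1=1793/54190: DF=(1 − 1793/54190·(0.971800+0.956400+0.922800+0.882400+0.864900))/(1+1793/54190) = 8207/10000 ≈ 0.820700
step 7 [7y] bond c/1=1/80: DF=(89009/100000 − 1/80·(0.971800+0.956400+0.922800+0.882400+0.864900+0.820700))/(1+1/80) = 4061/5000 ≈ 0.812200

1 1 4859/5000
2 2 2391/2500
3 3 2307/2500
4 4 1103/1250
5 5 8649/10000
6 6 8207/10000
7 7 4061/5000
DF(7y) is solved at step 7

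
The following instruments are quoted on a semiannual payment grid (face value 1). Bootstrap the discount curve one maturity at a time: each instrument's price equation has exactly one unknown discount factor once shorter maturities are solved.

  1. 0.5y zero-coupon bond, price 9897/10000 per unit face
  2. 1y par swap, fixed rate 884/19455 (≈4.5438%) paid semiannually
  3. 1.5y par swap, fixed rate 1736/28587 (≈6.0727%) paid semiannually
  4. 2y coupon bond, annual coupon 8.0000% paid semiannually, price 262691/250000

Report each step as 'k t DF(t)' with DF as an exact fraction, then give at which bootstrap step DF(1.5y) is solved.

1 1/2 9897/10000
2 1 4779/5000
3 3/2 2283/2500
4 2 2251/2500
DF(1.5y) is solved at step 3

step 1 [0.5y] zero: DF = P = 9897/10000 ≈ 0.989700
step 2 [1y] swap r/2=442/19455: DF=(1 − 442/19455·(0.989700))/(1+442/19455) = 4779/5000 ≈ 0.955800
step 3 [1.5y] swap r/2=868/28587: DF=(1 − 868/28587·(0.989700+0.955800))/(1+868/28587) = 2283/2500 ≈ 0.913200
step 4 [2y] bond c/2=1/25: DF=(262691/250000 − 1/25·(0.989700+0.955800+0.913200))/(1+1/25) = 2251/2500 ≈ 0.900400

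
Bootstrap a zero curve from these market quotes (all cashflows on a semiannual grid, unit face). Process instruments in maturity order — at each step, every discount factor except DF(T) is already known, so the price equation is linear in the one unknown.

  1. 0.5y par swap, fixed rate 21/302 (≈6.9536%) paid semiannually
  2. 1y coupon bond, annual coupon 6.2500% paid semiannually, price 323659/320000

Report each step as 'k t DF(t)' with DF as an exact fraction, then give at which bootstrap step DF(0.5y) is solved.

1 1/2 604/625
2 1 1903/2000
DF(0.5y) is solved at step 1

step 1 [0.5y] swap r/2=21/604: DF=(1 − 21/604·(0))/(1+21/604) = 604/625 ≈ 0.966400
step 2 [1y] bond c/2=1/32: DF=(323659/320000 − 1/32·(0.966400))/(1+1/32) = 1903/2000 ≈ 0.951500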